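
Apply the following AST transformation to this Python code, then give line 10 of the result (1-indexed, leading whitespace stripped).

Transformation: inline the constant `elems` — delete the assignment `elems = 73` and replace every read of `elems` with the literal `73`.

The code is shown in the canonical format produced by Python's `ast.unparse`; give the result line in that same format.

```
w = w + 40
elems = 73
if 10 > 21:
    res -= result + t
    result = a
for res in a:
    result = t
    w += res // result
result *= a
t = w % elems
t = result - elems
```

t = result - 73

Transformed code:
w = w + 40
if 10 > 21:
    res -= result + t
    result = a
for res in a:
    result = t
    w += res // result
result *= a
t = w % 73
t = result - 73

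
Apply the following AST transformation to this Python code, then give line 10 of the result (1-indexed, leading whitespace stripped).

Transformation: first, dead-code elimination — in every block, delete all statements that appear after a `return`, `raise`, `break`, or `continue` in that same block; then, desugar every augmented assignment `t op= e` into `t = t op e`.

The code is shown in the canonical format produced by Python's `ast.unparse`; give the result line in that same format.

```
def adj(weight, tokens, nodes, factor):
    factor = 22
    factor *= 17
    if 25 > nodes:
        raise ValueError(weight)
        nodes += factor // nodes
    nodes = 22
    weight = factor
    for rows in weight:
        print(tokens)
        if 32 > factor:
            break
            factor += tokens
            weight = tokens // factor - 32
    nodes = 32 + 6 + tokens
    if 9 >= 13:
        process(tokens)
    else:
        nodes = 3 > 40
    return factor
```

Transformed code:
def adj(weight, tokens, nodes, factor):
    factor = 22
    factor = factor * 17
    if 25 > nodes:
        raise ValueError(weight)
    nodes = 22
    weight = factor
    for rows in weight:
        print(tokens)
        if 32 > factor:
            break
    nodes = 32 + 6 + tokens
    if 9 >= 13:
        process(tokens)
    else:
        nodes = 3 > 40
    return factor

if 32 > factor:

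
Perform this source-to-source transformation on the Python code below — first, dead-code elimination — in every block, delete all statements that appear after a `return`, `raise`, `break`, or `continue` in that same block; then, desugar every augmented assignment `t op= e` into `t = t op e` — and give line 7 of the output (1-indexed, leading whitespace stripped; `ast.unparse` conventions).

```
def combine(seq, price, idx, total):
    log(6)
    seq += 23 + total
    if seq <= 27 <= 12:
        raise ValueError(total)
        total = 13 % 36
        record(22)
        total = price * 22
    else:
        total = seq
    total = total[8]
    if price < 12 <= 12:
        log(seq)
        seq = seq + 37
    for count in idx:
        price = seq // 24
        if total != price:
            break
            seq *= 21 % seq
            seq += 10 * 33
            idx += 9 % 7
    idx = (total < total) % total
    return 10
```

Transformed code:
def combine(seq, price, idx, total):
    log(6)
    seq = seq + (23 + total)
    if seq <= 27 <= 12:
        raise ValueError(total)
    else:
        total = seq
    total = total[8]
    if price < 12 <= 12:
        log(seq)
        seq = seq + 37
    for count in idx:
        price = seq // 24
        if total != price:
            break
    idx = (total < total) % total
    return 10

total = seq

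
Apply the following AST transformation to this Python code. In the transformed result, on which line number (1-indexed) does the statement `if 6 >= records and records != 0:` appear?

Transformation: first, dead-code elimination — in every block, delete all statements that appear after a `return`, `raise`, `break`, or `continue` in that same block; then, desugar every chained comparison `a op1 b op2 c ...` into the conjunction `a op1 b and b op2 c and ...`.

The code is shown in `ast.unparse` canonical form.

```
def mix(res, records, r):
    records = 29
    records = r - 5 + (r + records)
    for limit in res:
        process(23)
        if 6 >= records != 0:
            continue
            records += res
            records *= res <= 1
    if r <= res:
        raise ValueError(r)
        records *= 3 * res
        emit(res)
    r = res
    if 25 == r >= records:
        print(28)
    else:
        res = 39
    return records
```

6

Transformed code:
def mix(res, records, r):
    records = 29
    records = r - 5 + (r + records)
    for limit in res:
        process(23)
        if 6 >= records and records != 0:
            continue
    if r <= res:
        raise ValueError(r)
    r = res
    if 25 == r and r >= records:
        print(28)
    else:
        res = 39
    return records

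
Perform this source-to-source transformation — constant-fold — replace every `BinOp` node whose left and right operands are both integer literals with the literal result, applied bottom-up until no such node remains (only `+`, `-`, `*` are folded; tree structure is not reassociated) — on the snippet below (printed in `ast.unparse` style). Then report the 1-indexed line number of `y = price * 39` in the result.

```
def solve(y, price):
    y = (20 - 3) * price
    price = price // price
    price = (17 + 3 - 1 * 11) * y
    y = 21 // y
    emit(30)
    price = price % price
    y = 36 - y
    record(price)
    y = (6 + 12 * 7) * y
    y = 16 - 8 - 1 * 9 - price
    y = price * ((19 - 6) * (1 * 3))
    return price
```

Transformed code:
def solve(y, price):
    y = 17 * price
    price = price // price
    price = 9 * y
    y = 21 // y
    emit(30)
    price = price % price
    y = 36 - y
    record(price)
    y = 90 * y
    y = -1 - price
    y = price * 39
    return price

12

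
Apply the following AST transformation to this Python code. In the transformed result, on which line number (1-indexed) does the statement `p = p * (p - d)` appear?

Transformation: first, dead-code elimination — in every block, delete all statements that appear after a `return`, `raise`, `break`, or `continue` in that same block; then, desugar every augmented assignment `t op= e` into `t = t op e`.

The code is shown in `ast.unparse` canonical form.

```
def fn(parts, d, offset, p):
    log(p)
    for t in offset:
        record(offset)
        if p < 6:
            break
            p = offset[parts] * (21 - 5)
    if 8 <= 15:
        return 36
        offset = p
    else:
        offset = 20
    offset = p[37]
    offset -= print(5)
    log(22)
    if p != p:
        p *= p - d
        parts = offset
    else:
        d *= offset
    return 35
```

15

Transformed code:
def fn(parts, d, offset, p):
    log(p)
    for t in offset:
        record(offset)
        if p < 6:
            break
    if 8 <= 15:
        return 36
    else:
        offset = 20
    offset = p[37]
    offset = offset - print(5)
    log(22)
    if p != p:
        p = p * (p - d)
        parts = offset
    else:
        d = d * offset
    return 35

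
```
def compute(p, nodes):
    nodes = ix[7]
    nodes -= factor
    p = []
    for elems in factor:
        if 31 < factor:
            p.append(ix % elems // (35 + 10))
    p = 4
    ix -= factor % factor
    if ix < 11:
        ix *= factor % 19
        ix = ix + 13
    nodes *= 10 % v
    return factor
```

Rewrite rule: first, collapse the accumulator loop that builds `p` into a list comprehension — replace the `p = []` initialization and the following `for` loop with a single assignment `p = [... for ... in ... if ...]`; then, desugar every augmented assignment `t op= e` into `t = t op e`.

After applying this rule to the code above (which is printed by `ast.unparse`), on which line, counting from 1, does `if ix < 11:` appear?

7

Transformed code:
def compute(p, nodes):
    nodes = ix[7]
    nodes = nodes - factor
    p = [ix % elems // (35 + 10) for elems in factor if 31 < factor]
    p = 4
    ix = ix - factor % factor
    if ix < 11:
        ix = ix * (factor % 19)
        ix = ix + 13
    nodes = nodes * (10 % v)
    return factor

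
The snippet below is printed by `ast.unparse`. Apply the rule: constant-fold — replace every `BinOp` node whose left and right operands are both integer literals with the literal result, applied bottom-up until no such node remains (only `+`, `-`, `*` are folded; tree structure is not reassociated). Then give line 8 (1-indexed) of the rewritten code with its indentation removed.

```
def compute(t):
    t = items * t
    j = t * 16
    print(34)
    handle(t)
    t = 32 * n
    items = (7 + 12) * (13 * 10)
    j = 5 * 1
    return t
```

Transformed code:
def compute(t):
    t = items * t
    j = t * 16
    print(34)
    handle(t)
    t = 32 * n
    items = 2470
    j = 5
    return t

j = 5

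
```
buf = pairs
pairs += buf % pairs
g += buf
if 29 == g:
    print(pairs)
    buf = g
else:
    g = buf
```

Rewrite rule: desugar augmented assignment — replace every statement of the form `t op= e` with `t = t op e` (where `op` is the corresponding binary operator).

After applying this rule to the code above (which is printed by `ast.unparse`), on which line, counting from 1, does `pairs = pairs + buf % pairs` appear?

2

Transformed code:
buf = pairs
pairs = pairs + buf % pairs
g = g + buf
if 29 == g:
    print(pairs)
    buf = g
else:
    g = buf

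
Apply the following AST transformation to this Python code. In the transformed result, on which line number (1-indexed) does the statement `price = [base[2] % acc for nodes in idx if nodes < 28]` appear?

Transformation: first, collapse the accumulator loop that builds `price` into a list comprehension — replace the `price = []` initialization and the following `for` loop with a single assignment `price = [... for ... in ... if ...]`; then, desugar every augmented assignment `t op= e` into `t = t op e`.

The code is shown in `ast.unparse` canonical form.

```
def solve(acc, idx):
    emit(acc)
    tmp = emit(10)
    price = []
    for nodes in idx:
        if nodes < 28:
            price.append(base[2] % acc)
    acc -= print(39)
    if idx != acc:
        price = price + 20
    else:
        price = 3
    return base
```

4

Transformed code:
def solve(acc, idx):
    emit(acc)
    tmp = emit(10)
    price = [base[2] % acc for nodes in idx if nodes < 28]
    acc = acc - print(39)
    if idx != acc:
        price = price + 20
    else:
        price = 3
    return base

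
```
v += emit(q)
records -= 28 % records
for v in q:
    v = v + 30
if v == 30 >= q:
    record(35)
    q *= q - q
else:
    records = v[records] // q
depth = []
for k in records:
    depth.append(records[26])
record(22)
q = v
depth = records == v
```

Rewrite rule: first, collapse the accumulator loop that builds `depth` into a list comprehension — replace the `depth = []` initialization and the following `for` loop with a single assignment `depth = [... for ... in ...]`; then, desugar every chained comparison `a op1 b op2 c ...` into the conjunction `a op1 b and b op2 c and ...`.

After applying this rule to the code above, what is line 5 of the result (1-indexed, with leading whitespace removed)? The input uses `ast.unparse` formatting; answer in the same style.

if v == 30 and 30 >= q:

Transformed code:
v += emit(q)
records -= 28 % records
for v in q:
    v = v + 30
if v == 30 and 30 >= q:
    record(35)
    q *= q - q
else:
    records = v[records] // q
depth = [records[26] for k in records]
record(22)
q = v
depth = records == v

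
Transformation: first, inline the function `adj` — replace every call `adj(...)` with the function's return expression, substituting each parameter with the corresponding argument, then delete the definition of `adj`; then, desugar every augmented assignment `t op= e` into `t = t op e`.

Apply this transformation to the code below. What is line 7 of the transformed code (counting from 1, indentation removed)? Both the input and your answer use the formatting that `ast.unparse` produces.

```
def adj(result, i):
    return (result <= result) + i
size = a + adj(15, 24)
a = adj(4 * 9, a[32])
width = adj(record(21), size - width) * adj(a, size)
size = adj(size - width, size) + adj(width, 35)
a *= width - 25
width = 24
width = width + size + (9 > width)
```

Transformed code:
size = a + ((15 <= 15) + 24)
a = (4 * 9 <= 4 * 9) + a[32]
width = ((record(21) <= record(21)) + (size - width)) * ((a <= a) + size)
size = (size - width <= size - width) + size + ((width <= width) + 35)
a = a * (width - 25)
width = 24
width = width + size + (9 > width)

width = width + size + (9 > width)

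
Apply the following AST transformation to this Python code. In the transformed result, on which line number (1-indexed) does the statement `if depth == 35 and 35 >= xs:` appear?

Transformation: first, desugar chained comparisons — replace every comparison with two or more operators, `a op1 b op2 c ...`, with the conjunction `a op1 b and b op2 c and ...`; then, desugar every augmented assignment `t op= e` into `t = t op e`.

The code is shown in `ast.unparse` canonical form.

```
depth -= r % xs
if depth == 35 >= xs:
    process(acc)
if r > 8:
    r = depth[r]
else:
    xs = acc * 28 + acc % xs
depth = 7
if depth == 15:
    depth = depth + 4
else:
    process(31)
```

Transformed code:
depth = depth - r % xs
if depth == 35 and 35 >= xs:
    process(acc)
if r > 8:
    r = depth[r]
else:
    xs = acc * 28 + acc % xs
depth = 7
if depth == 15:
    depth = depth + 4
else:
    process(31)

2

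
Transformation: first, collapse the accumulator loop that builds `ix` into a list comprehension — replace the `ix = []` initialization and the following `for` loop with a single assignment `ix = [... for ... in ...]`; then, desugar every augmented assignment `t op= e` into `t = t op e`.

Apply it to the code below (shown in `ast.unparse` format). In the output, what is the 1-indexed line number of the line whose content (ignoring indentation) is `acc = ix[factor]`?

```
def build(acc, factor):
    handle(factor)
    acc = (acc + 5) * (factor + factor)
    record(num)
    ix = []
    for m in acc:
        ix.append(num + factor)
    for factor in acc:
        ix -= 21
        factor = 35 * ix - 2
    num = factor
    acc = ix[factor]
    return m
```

10

Transformed code:
def build(acc, factor):
    handle(factor)
    acc = (acc + 5) * (factor + factor)
    record(num)
    ix = [num + factor for m in acc]
    for factor in acc:
        ix = ix - 21
        factor = 35 * ix - 2
    num = factor
    acc = ix[factor]
    return m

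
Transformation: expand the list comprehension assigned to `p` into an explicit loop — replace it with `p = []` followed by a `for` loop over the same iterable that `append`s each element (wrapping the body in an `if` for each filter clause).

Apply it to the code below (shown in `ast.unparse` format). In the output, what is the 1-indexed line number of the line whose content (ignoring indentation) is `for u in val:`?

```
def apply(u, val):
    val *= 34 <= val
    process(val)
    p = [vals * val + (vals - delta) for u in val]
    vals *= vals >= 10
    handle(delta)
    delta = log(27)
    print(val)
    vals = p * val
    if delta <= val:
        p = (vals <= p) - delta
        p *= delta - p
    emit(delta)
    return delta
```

Transformed code:
def apply(u, val):
    val *= 34 <= val
    process(val)
    p = []
    for u in val:
        p.append(vals * val + (vals - delta))
    vals *= vals >= 10
    handle(delta)
    delta = log(27)
    print(val)
    vals = p * val
    if delta <= val:
        p = (vals <= p) - delta
        p *= delta - p
    emit(delta)
    return delta

5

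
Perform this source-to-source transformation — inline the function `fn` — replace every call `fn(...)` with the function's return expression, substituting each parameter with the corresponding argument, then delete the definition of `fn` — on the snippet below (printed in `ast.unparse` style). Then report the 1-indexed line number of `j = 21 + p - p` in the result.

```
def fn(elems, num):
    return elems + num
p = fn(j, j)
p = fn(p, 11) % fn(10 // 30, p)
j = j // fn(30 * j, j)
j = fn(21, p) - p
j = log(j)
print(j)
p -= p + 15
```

4

Transformed code:
p = j + j
p = (p + 11) % (10 // 30 + p)
j = j // (30 * j + j)
j = 21 + p - p
j = log(j)
print(j)
p -= p + 15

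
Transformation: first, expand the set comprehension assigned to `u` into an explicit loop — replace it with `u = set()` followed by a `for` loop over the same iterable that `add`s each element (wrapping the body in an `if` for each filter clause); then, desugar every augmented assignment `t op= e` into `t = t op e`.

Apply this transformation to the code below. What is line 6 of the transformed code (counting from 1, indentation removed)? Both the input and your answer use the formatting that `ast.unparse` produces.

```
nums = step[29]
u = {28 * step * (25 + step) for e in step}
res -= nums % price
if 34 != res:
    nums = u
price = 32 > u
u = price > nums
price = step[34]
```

Transformed code:
nums = step[29]
u = set()
for e in step:
    u.add(28 * step * (25 + step))
res = res - nums % price
if 34 != res:
    nums = u
price = 32 > u
u = price > nums
price = step[34]

if 34 != res:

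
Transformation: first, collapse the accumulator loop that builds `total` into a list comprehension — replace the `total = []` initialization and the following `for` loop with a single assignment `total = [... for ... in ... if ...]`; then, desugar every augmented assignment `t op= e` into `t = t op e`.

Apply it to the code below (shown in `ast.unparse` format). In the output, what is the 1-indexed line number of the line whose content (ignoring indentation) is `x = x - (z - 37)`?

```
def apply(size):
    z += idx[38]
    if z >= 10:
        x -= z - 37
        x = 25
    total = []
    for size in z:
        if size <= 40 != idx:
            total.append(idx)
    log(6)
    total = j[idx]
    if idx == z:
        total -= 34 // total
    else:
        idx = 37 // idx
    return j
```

Transformed code:
def apply(size):
    z = z + idx[38]
    if z >= 10:
        x = x - (z - 37)
        x = 25
    total = [idx for size in z if size <= 40 != idx]
    log(6)
    total = j[idx]
    if idx == z:
        total = total - 34 // total
    else:
        idx = 37 // idx
    return j

4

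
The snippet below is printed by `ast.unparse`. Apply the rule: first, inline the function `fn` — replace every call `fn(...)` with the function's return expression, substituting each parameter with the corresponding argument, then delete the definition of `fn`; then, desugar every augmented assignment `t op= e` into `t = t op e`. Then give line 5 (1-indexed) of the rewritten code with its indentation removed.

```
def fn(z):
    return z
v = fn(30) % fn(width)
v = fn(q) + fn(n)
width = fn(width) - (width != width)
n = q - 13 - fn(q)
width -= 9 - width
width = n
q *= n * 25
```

width = width - (9 - width)

Transformed code:
v = 30 % width
v = q + n
width = width - (width != width)
n = q - 13 - q
width = width - (9 - width)
width = n
q = q * (n * 25)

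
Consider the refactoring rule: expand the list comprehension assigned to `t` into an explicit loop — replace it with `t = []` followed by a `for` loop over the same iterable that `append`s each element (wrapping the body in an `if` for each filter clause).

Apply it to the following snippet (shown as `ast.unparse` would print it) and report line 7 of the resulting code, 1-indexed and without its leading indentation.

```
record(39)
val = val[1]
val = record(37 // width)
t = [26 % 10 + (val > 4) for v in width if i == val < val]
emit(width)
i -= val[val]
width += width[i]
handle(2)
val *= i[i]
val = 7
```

t.append(26 % 10 + (val > 4))

Transformed code:
record(39)
val = val[1]
val = record(37 // width)
t = []
for v in width:
    if i == val < val:
        t.append(26 % 10 + (val > 4))
emit(width)
i -= val[val]
width += width[i]
handle(2)
val *= i[i]
val = 7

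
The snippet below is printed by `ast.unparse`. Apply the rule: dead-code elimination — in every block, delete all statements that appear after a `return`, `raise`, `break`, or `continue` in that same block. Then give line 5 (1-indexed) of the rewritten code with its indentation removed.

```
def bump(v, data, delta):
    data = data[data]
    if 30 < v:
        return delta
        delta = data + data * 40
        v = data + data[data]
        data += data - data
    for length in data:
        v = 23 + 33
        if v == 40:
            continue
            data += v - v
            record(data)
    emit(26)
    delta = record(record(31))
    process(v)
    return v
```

Transformed code:
def bump(v, data, delta):
    data = data[data]
    if 30 < v:
        return delta
    for length in data:
        v = 23 + 33
        if v == 40:
            continue
    emit(26)
    delta = record(record(31))
    process(v)
    return v

for length in data:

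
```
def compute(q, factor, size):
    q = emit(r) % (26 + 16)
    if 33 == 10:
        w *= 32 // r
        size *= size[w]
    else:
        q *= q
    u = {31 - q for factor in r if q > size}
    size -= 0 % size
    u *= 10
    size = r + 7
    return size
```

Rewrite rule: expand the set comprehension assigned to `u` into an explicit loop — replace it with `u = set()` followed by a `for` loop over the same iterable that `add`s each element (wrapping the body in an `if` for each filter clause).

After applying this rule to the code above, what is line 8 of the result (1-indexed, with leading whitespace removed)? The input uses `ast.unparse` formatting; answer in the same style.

u = set()

Transformed code:
def compute(q, factor, size):
    q = emit(r) % (26 + 16)
    if 33 == 10:
        w *= 32 // r
        size *= size[w]
    else:
        q *= q
    u = set()
    for factor in r:
        if q > size:
            u.add(31 - q)
    size -= 0 % size
    u *= 10
    size = r + 7
    return size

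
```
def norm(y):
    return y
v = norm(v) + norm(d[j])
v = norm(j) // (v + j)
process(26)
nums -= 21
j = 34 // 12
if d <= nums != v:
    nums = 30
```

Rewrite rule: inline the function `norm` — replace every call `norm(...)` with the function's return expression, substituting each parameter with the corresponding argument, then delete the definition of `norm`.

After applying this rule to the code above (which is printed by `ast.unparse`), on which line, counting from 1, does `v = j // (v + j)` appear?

2

Transformed code:
v = v + d[j]
v = j // (v + j)
process(26)
nums -= 21
j = 34 // 12
if d <= nums != v:
    nums = 30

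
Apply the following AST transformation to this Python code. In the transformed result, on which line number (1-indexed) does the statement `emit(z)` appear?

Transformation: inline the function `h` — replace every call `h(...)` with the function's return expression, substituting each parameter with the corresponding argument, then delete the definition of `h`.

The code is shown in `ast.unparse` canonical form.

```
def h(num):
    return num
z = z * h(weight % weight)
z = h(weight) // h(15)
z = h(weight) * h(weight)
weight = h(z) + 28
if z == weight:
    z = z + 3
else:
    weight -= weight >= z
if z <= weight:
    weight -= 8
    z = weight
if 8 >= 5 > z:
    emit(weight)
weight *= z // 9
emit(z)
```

15

Transformed code:
z = z * (weight % weight)
z = weight // 15
z = weight * weight
weight = z + 28
if z == weight:
    z = z + 3
else:
    weight -= weight >= z
if z <= weight:
    weight -= 8
    z = weight
if 8 >= 5 > z:
    emit(weight)
weight *= z // 9
emit(z)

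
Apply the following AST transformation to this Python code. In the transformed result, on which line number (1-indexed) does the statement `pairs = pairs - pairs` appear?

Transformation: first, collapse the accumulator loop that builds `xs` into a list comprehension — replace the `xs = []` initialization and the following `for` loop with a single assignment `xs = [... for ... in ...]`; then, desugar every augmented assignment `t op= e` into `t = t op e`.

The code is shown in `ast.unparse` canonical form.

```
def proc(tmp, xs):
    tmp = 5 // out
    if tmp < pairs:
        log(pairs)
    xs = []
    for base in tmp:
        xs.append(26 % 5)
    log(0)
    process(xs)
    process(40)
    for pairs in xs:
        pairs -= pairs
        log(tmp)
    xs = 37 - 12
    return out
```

Transformed code:
def proc(tmp, xs):
    tmp = 5 // out
    if tmp < pairs:
        log(pairs)
    xs = [26 % 5 for base in tmp]
    log(0)
    process(xs)
    process(40)
    for pairs in xs:
        pairs = pairs - pairs
        log(tmp)
    xs = 37 - 12
    return out

10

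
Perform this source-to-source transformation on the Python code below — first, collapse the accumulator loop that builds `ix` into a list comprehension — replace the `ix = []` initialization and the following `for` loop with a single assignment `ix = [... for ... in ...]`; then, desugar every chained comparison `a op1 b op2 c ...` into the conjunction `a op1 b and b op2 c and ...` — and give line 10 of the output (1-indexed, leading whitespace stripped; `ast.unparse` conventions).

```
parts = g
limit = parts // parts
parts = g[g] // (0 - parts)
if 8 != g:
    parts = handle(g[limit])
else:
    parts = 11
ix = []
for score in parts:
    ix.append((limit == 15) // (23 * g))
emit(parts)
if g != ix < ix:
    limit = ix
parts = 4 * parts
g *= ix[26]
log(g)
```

Transformed code:
parts = g
limit = parts // parts
parts = g[g] // (0 - parts)
if 8 != g:
    parts = handle(g[limit])
else:
    parts = 11
ix = [(limit == 15) // (23 * g) for score in parts]
emit(parts)
if g != ix and ix < ix:
    limit = ix
parts = 4 * parts
g *= ix[26]
log(g)

if g != ix and ix < ix:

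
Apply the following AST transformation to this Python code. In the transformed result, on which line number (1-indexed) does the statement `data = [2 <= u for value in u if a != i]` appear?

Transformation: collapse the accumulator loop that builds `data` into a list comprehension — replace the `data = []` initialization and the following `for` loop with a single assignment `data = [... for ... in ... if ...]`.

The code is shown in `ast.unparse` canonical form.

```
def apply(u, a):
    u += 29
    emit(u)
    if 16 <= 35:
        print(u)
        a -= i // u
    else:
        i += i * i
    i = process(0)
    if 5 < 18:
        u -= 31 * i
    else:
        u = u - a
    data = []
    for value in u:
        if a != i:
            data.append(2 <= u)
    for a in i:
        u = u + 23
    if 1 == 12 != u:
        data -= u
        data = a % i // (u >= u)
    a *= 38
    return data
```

14

Transformed code:
def apply(u, a):
    u += 29
    emit(u)
    if 16 <= 35:
        print(u)
        a -= i // u
    else:
        i += i * i
    i = process(0)
    if 5 < 18:
        u -= 31 * i
    else:
        u = u - a
    data = [2 <= u for value in u if a != i]
    for a in i:
        u = u + 23
    if 1 == 12 != u:
        data -= u
        data = a % i // (u >= u)
    a *= 38
    return data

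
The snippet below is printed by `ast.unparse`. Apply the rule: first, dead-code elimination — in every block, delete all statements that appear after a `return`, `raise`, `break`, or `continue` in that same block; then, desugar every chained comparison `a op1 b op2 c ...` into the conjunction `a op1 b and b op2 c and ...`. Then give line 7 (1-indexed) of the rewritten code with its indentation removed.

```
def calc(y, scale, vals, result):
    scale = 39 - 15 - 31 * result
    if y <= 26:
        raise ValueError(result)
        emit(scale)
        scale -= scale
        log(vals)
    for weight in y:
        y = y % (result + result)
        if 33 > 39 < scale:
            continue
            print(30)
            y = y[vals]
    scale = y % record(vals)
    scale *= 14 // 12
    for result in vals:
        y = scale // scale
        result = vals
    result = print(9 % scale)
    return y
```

if 33 > 39 and 39 < scale:

Transformed code:
def calc(y, scale, vals, result):
    scale = 39 - 15 - 31 * result
    if y <= 26:
        raise ValueError(result)
    for weight in y:
        y = y % (result + result)
        if 33 > 39 and 39 < scale:
            continue
    scale = y % record(vals)
    scale *= 14 // 12
    for result in vals:
        y = scale // scale
        result = vals
    result = print(9 % scale)
    return y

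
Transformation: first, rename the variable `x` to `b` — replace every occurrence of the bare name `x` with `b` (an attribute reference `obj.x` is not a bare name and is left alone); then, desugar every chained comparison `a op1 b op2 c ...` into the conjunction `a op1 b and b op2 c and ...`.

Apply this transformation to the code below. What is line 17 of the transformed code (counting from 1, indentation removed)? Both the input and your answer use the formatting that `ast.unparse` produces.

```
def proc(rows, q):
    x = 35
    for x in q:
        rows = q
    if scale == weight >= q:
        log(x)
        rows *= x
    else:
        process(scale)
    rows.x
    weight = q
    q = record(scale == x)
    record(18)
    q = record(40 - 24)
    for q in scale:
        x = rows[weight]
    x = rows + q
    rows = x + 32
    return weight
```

b = rows + q

Transformed code:
def proc(rows, q):
    b = 35
    for b in q:
        rows = q
    if scale == weight and weight >= q:
        log(b)
        rows *= b
    else:
        process(scale)
    rows.x
    weight = q
    q = record(scale == b)
    record(18)
    q = record(40 - 24)
    for q in scale:
        b = rows[weight]
    b = rows + q
    rows = b + 32
    return weight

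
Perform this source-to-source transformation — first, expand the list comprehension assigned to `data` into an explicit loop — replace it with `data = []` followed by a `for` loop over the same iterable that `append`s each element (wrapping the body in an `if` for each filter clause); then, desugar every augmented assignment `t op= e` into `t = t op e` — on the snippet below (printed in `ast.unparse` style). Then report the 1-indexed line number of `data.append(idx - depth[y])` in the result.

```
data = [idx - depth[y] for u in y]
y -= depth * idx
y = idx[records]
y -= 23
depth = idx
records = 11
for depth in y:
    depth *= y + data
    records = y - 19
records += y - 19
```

Transformed code:
data = []
for u in y:
    data.append(idx - depth[y])
y = y - depth * idx
y = idx[records]
y = y - 23
depth = idx
records = 11
for depth in y:
    depth = depth * (y + data)
    records = y - 19
records = records + (y - 19)

3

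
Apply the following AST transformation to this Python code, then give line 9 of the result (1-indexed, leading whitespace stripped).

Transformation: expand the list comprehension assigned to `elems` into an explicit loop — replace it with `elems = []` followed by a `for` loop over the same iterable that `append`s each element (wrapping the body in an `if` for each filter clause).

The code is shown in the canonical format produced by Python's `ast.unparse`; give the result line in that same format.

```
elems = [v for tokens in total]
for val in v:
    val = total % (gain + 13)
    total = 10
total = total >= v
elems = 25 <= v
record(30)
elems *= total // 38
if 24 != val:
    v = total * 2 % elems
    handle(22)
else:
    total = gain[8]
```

Transformed code:
elems = []
for tokens in total:
    elems.append(v)
for val in v:
    val = total % (gain + 13)
    total = 10
total = total >= v
elems = 25 <= v
record(30)
elems *= total // 38
if 24 != val:
    v = total * 2 % elems
    handle(22)
else:
    total = gain[8]

record(30)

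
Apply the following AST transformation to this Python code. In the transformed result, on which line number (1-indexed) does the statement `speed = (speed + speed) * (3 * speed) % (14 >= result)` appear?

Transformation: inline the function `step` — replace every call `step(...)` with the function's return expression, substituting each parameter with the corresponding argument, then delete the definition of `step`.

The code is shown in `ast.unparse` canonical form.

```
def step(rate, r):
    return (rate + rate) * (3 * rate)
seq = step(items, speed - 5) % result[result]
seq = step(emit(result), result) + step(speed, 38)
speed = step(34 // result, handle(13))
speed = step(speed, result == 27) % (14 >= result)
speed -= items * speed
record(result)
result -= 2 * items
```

4

Transformed code:
seq = (items + items) * (3 * items) % result[result]
seq = (emit(result) + emit(result)) * (3 * emit(result)) + (speed + speed) * (3 * speed)
speed = (34 // result + 34 // result) * (3 * (34 // result))
speed = (speed + speed) * (3 * speed) % (14 >= result)
speed -= items * speed
record(result)
result -= 2 * items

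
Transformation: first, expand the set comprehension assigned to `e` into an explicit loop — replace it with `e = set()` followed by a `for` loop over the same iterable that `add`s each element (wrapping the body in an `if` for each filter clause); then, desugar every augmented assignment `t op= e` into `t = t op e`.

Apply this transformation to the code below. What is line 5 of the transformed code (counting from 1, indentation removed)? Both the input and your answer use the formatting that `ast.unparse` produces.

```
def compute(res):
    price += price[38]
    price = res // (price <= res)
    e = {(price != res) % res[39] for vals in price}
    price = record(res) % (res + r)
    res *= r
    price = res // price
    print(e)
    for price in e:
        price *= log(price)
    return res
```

for vals in price:

Transformed code:
def compute(res):
    price = price + price[38]
    price = res // (price <= res)
    e = set()
    for vals in price:
        e.add((price != res) % res[39])
    price = record(res) % (res + r)
    res = res * r
    price = res // price
    print(e)
    for price in e:
        price = price * log(price)
    return res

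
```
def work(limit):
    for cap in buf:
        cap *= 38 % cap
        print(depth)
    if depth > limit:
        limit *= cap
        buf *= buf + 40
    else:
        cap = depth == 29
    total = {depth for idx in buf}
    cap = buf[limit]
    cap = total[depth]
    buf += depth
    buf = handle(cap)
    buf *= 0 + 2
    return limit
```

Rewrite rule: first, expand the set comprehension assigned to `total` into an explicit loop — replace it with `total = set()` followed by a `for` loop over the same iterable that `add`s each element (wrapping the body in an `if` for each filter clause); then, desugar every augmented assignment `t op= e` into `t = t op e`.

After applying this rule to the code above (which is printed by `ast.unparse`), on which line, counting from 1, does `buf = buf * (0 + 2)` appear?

Transformed code:
def work(limit):
    for cap in buf:
        cap = cap * (38 % cap)
        print(depth)
    if depth > limit:
        limit = limit * cap
        buf = buf * (buf + 40)
    else:
        cap = depth == 29
    total = set()
    for idx in buf:
        total.add(depth)
    cap = buf[limit]
    cap = total[depth]
    buf = buf + depth
    buf = handle(cap)
    buf = buf * (0 + 2)
    return limit

17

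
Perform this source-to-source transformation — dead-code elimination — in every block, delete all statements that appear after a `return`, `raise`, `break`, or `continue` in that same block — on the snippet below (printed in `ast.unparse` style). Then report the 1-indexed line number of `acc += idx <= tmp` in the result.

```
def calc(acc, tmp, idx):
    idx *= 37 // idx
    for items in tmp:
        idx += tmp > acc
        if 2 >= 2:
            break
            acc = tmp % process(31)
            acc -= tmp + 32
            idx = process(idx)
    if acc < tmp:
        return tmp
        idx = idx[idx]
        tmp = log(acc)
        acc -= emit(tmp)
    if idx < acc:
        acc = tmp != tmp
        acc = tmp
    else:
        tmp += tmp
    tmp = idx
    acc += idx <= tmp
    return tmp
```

15

Transformed code:
def calc(acc, tmp, idx):
    idx *= 37 // idx
    for items in tmp:
        idx += tmp > acc
        if 2 >= 2:
            break
    if acc < tmp:
        return tmp
    if idx < acc:
        acc = tmp != tmp
        acc = tmp
    else:
        tmp += tmp
    tmp = idx
    acc += idx <= tmp
    return tmp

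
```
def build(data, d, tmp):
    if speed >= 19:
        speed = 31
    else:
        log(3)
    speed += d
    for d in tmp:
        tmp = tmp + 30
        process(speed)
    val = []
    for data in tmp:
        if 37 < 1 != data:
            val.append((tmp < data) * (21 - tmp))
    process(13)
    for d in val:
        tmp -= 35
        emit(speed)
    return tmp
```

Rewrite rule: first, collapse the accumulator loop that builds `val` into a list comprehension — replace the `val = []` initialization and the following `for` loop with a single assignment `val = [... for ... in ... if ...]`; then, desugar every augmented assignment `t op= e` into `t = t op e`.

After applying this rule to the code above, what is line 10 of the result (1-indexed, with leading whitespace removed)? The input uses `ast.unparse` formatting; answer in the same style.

Transformed code:
def build(data, d, tmp):
    if speed >= 19:
        speed = 31
    else:
        log(3)
    speed = speed + d
    for d in tmp:
        tmp = tmp + 30
        process(speed)
    val = [(tmp < data) * (21 - tmp) for data in tmp if 37 < 1 != data]
    process(13)
    for d in val:
        tmp = tmp - 35
        emit(speed)
    return tmp

val = [(tmp < data) * (21 - tmp) for data in tmp if 37 < 1 != data]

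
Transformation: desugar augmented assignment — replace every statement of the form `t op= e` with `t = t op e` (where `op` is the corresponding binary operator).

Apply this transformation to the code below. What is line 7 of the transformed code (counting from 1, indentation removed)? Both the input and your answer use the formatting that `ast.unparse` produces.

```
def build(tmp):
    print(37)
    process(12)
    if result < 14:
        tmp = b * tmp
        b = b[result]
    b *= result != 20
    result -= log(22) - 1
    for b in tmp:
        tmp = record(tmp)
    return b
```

Transformed code:
def build(tmp):
    print(37)
    process(12)
    if result < 14:
        tmp = b * tmp
        b = b[result]
    b = b * (result != 20)
    result = result - (log(22) - 1)
    for b in tmp:
        tmp = record(tmp)
    return b

b = b * (result != 20)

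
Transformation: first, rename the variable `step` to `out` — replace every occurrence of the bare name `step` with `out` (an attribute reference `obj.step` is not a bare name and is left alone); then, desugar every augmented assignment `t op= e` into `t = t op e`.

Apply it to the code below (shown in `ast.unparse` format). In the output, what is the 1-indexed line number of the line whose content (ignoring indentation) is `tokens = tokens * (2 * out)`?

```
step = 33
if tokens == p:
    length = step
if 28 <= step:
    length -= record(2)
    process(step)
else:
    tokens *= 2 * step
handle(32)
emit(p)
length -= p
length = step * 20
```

8

Transformed code:
out = 33
if tokens == p:
    length = out
if 28 <= out:
    length = length - record(2)
    process(out)
else:
    tokens = tokens * (2 * out)
handle(32)
emit(p)
length = length - p
length = out * 20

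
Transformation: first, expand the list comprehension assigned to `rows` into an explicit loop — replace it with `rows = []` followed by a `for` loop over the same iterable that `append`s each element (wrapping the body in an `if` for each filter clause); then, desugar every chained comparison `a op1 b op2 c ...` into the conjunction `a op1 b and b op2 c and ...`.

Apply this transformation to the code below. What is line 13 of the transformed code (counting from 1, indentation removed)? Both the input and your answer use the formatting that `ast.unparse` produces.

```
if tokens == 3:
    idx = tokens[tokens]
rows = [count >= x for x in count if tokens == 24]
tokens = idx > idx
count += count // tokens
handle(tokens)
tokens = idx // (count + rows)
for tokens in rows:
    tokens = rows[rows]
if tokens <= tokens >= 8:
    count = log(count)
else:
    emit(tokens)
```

if tokens <= tokens and tokens >= 8:

Transformed code:
if tokens == 3:
    idx = tokens[tokens]
rows = []
for x in count:
    if tokens == 24:
        rows.append(count >= x)
tokens = idx > idx
count += count // tokens
handle(tokens)
tokens = idx // (count + rows)
for tokens in rows:
    tokens = rows[rows]
if tokens <= tokens and tokens >= 8:
    count = log(count)
else:
    emit(tokens)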